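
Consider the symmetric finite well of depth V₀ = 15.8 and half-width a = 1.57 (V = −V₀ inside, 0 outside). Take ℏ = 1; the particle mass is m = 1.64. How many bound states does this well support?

N = 8

Define the well-strength parameter z₀ = (a/ℏ)√(2mV₀) = 1.57 × √(2·1.64·15.8) = 11.30.
A new bound state (alternating even/odd) appears each time z₀ passes a multiple of π/2, so N = ⌊2z₀/π⌋ + 1 = ⌊7.195⌋ + 1 = 8.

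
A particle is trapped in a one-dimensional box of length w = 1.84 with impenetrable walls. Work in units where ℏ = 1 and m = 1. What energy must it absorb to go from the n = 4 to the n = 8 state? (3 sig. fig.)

E_n = n²π²ℏ²/(2mw²), so ΔE = (8² − 4²) π²ℏ²/(2mw²).
ΔE = 48 × π² / (2 × 1 × 1.84²) = 69.96.

ΔE = 70.0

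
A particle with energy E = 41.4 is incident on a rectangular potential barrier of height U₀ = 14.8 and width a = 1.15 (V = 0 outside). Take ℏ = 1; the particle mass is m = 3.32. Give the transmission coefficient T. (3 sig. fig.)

E > U₀: inside the barrier k₂ = √(2m(E − U₀))/ℏ = 13.29, k₂a = 15.28.
Matching at both interfaces gives T⁻¹ = 1 + U₀² sin²(k₂a) / [4E(E − U₀)] = 1.008, hence T = 0.992.

T = 0.992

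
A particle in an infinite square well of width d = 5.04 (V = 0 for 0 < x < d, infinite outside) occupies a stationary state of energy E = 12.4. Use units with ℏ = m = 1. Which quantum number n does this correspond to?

n = 8

From E_n = n²π²ℏ²/(2md²) invert to n = √(2md²E)/(πℏ).
n = (5.04/π) × √(2 × 1 × 12.4) = 7.989 → n = 8.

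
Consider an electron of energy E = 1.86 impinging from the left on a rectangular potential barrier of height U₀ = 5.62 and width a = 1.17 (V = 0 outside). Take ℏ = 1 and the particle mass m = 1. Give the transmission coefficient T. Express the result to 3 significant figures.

Since E < U₀ the interior solution is evanescent with decay constant κ = √(2m(U₀ − E))/ℏ = 2.742.
κa = 3.208, sinh(κa) = 12.35.
Matching ψ, ψ′ at both faces gives T = [1 + U₀² sinh²(κa) / (4E(U₀ − E))]⁻¹ = 1/173.2 = 0.00577.

T = 0.00577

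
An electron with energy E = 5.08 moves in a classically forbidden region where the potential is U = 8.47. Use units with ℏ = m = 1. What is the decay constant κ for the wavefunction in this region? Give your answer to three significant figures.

κ = 2.60

Since E < U the TISE in this region is ψ'' = κ²ψ with κ = √(2m(U − E))/ℏ.
κ = √(2 × 1 × 3.39) = 2.604.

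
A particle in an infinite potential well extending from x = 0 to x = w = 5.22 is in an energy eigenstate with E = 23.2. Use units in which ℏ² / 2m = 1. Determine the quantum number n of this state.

n = 8

From E_n = n²π²ℏ²/(2mw²) invert to n = √(2mw²E)/(πℏ).
n = (5.22/π) × √(2 × 0.5 × 23.2) = 8.003 → n = 8.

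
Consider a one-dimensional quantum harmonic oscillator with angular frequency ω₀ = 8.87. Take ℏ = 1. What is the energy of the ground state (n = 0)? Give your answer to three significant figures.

E = 4.44

Using E_n = (n + ½)ℏω₀: E_0 = 0.5 × 8.87 = 4.435.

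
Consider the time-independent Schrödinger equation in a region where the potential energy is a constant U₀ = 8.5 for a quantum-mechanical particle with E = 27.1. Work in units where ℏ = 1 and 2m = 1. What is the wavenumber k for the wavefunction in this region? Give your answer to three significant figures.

k = 4.31

With E > U₀ the solution is oscillatory, ψ ∝ e^{±ikx} with k = √(2m(E − U₀))/ℏ.
k = √(2 × 0.5 × 18.6) = 4.313.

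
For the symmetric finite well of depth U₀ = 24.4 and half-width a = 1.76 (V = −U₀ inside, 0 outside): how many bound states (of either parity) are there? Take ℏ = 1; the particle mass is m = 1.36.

N = 10

The dimensionless depth is z₀ = a√(2mU₀)/ℏ = 1.76 × √(66.37) = 14.34.
The even/odd transcendental equations gain one root per π/2 in z₀, giving N = 1 + ⌊2z₀/π⌋ = 1 + ⌊9.128⌋ = 10.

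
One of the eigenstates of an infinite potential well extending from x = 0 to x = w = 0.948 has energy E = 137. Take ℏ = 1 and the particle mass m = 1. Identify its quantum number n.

n = 5

For an infinite well E_n = n²π²ℏ²/(2mw²), so n = (w/πℏ)√(2mE).
n = (0.948/π) × √(2 × 1 × 137) = 4.995 → n = 5.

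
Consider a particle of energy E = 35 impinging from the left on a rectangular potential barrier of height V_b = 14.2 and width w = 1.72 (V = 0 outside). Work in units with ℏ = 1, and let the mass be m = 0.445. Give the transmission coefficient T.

E > V_b: inside the barrier k₂ = √(2m(E − V_b))/ℏ = 4.303, k₂w = 7.400.
Matching at both interfaces gives T⁻¹ = 1 + V_b² sin²(k₂w) / [4E(E − V_b)] = 1.056, hence T = 0.947.

T = 0.947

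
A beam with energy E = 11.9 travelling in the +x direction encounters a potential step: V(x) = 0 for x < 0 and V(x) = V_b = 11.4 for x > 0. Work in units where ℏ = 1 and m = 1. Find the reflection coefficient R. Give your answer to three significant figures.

The wavenumbers are k₁ = √(2mE)/ℏ = 4.879 on the left and k₂ = √(2m(E − V_b))/ℏ = 1.000 on the right.
Continuity of ψ and ψ′ at the step yields the reflection amplitude r = (k₁ − k₂)/(k₁ + k₂) = 0.6598; thus R = |r|² = 0.4353, T = 0.5647.

R = 0.435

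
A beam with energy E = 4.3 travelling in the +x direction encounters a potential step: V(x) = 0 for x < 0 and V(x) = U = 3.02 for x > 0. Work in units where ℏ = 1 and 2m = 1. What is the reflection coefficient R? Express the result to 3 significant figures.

R = 0.0864

The wavenumbers are k₁ = √(2mE)/ℏ = 2.074 on the left and k₂ = √(2m(E − U))/ℏ = 1.131 on the right.
Matching ψ and ψ′ at x = 0 gives r = (k₁ − k₂)/(k₁ + k₂), so R = r² = 0.08644 and T = 1 − R = 0.9136.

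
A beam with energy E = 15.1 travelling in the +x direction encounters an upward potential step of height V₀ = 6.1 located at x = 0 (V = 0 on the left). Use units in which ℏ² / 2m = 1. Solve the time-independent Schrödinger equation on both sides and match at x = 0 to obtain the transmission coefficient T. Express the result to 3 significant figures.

The wavenumbers are k₁ = √(2mE)/ℏ = 3.886 on the left and k₂ = √(2m(E − V₀))/ℏ = 3.000 on the right.
Matching ψ and ψ′ at x = 0 gives r = (k₁ − k₂)/(k₁ + k₂), so R = r² = 0.01655 and T = 1 − R = 0.9834.

T = 0.983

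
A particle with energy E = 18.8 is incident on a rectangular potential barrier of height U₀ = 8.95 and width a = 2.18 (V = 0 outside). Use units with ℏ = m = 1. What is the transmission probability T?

T = 0.993

E > U₀: inside the barrier k₂ = √(2m(E − U₀))/ℏ = 4.438, k₂a = 9.676.
T = [1 + U₀² sin²(k₂a) / (4E(E − U₀))]⁻¹ = 1/1.007 = 0.993.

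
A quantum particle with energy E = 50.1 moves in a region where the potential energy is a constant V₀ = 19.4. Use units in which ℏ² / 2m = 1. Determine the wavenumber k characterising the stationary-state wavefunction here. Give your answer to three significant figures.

k = 5.54

With E > V₀ the solution is oscillatory, ψ ∝ e^{±ikx} with k = √(2m(E − V₀))/ℏ.
k = √(2 × 0.5 × 30.7) = 5.541.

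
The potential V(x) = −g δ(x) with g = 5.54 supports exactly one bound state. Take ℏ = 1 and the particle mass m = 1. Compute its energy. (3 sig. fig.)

E = -15.3

For x ≠ 0 the bound state is ψ ∝ e^{−κ|x|}; integrating the TISE across the delta gives the cusp condition 2κ = 2mg/ℏ², so κ = 5.540.
Then E = −ℏ²κ²/(2m) = −mg²/(2ℏ²) = -15.35.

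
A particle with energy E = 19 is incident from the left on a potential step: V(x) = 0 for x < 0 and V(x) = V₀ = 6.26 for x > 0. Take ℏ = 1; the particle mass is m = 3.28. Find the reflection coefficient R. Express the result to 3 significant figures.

R = 0.00992

The wavenumbers are k₁ = √(2mE)/ℏ = 11.16 on the left and k₂ = √(2m(E − V₀))/ℏ = 9.142 on the right.
Matching ψ and ψ′ at x = 0 gives r = (k₁ − k₂)/(k₁ + k₂), so R = r² = 0.009919 and T = 1 − R = 0.9901.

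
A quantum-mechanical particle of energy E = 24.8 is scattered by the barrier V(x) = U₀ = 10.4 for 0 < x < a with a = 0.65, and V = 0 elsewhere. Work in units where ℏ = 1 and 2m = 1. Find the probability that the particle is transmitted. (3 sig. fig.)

Above the barrier the interior wavenumber is k₂ = √(2m(E − U₀))/ℏ = 3.795, giving phase k₂a = 2.467.
T = [1 + U₀² sin²(k₂a) / (4E(E − U₀))]⁻¹ = 1/1.030 = 0.971.

T = 0.971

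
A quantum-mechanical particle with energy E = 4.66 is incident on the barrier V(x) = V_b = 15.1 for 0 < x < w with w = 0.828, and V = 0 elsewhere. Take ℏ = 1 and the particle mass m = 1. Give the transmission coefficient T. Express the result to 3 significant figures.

Since E < V_b the interior solution is evanescent with decay constant κ = √(2m(V_b − E))/ℏ = 4.569.
κw = 3.784, sinh(κw) = 21.97.
Matching ψ, ψ′ at both faces gives T = [1 + V_b² sinh²(κw) / (4E(V_b − E))]⁻¹ = 1/566.7 = 0.00176.

T = 0.00176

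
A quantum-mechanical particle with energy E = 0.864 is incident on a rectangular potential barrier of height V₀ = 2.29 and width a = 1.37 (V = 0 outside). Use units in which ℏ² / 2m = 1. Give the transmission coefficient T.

T = 0.133

Since E < V₀ the interior solution is evanescent with decay constant κ = √(2m(V₀ − E))/ℏ = 1.194.
κa = 1.636, sinh(κa) = 2.470.
Matching ψ, ψ′ at both faces gives T = [1 + V₀² sinh²(κa) / (4E(V₀ − E))]⁻¹ = 1/7.491 = 0.133.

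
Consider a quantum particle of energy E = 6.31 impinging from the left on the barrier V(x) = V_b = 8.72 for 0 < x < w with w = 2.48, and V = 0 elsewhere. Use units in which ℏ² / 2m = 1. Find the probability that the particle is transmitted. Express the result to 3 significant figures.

T = 0.00145

E < V_b: inside the barrier ψ ∝ e^{±κx} with κ = √(2m(V_b − E))/ℏ = 1.552.
κw = 3.850, sinh(κw) = 23.49.
The exact tunnelling result is T⁻¹ = 1 + V_b² sinh²(κw) / [4E(V_b − E)] = 690.5, so T = 0.00145.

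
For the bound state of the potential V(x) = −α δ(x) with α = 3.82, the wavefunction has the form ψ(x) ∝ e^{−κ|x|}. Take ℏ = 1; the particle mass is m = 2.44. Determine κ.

Integrate −(ℏ²/2m)ψ'' − αδ(x)ψ = Eψ from −ε to +ε: the ψ'' term gives ψ'(0⁺) − ψ'(0⁻) and the δ term gives −(2mα/ℏ²)ψ(0).
With ψ ∝ e^{−κ|x|} this yields −2κ = −2mα/ℏ², so κ = mα/ℏ² = 9.321.

κ = 9.32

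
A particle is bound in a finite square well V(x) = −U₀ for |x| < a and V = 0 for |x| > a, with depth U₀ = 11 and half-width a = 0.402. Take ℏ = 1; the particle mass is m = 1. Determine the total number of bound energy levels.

The dimensionless depth is z₀ = a√(2mU₀)/ℏ = 0.402 × √(22.00) = 1.886.
A new bound state (alternating even/odd) appears each time z₀ passes a multiple of π/2, so N = ⌊2z₀/π⌋ + 1 = ⌊1.200⌋ + 1 = 2.

N = 2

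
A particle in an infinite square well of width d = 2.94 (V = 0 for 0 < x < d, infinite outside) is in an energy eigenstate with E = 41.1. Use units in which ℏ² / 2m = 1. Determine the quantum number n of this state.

n = 6

From E_n = n²π²ℏ²/(2md²) invert to n = √(2md²E)/(πℏ).
n = (2.94/π) × √(2 × 0.5 × 41.1) = 6.000 → n = 6.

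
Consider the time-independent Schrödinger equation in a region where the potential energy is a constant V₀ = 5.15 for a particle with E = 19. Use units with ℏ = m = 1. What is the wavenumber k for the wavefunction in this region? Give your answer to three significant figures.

k = 5.26

With E > V₀ the solution is oscillatory, ψ ∝ e^{±ikx} with k = √(2m(E − V₀))/ℏ.
k = √(2 × 1 × 13.85) = 5.263.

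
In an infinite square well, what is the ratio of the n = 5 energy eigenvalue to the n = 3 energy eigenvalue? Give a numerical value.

Since E_n ∝ n², the ratio is (5/3)² = 2.77778.

2.77778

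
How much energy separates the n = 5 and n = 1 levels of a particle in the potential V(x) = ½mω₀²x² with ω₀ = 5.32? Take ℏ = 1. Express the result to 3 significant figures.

E_n = ℏω₀(n + ½), so ΔE = (5 − 1) ℏω₀ = 4 × 5.32 = 21.28.

ΔE = 21.3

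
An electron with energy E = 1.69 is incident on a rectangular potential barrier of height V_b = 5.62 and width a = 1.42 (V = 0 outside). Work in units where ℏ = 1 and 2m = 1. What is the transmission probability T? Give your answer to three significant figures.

Since E < V_b the interior solution is evanescent with decay constant κ = √(2m(V_b − E))/ℏ = 1.982.
κa = 2.815, sinh(κa) = 8.317.
Matching ψ, ψ′ at both faces gives T = [1 + V_b² sinh²(κa) / (4E(V_b − E))]⁻¹ = 1/83.24 = 0.0120.

T = 0.0120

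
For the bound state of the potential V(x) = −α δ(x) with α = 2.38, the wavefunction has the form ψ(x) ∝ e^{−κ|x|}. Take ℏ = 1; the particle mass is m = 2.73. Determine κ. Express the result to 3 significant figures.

κ = 6.50

Integrate −(ℏ²/2m)ψ'' − αδ(x)ψ = Eψ from −ε to +ε: the ψ'' term gives ψ'(0⁺) − ψ'(0⁻) and the δ term gives −(2mα/ℏ²)ψ(0).
With ψ ∝ e^{−κ|x|} this yields −2κ = −2mα/ℏ², so κ = mα/ℏ² = 6.497.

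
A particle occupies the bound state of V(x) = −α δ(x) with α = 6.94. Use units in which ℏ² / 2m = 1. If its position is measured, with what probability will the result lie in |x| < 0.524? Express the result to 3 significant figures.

The normalised bound state is ψ = √κ e^{−κ|x|} with κ = mα/ℏ² = 3.470.
P(|x| < d) = ∫_{−d}^{d} κ e^{−2κ|x|} dx = 1 − e^{−2κd} = 1 − e^{−3.637} = 0.9737.

P = 0.974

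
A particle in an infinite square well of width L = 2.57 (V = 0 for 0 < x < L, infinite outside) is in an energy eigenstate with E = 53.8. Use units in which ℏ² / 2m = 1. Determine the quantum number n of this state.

From E_n = n²π²ℏ²/(2mL²) invert to n = √(2mL²E)/(πℏ).
n = (2.57/π) × √(2 × 0.5 × 53.8) = 6.000 → n = 6.

n = 6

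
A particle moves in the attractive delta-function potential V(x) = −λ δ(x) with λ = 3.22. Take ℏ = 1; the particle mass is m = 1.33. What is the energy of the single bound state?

E = -6.89

The bound state is ψ(x) = √κ e^{−κ|x|}. The derivative jump ψ'(0⁺) − ψ'(0⁻) = −(2mλ/ℏ²)ψ(0) fixes κ = mλ/ℏ² = 4.283.
Then E = −ℏ²κ²/(2m) = −mλ²/(2ℏ²) = -6.895.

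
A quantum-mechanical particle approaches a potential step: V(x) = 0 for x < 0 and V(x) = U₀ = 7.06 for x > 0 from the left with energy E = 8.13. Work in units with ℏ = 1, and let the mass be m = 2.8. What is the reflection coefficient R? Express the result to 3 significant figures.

R = 0.219

The wavenumbers are k₁ = √(2mE)/ℏ = 6.747 on the left and k₂ = √(2m(E − U₀))/ℏ = 2.448 on the right.
Matching ψ and ψ′ at x = 0 gives r = (k₁ − k₂)/(k₁ + k₂), so R = r² = 0.2186 and T = 1 − R = 0.7814.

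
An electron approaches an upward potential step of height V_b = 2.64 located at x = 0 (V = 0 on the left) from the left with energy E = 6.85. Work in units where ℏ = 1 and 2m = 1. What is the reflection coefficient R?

On each side the TISE gives plane waves with k = √(2m(E − V))/ℏ: k₁ = √(2·½·6.85) = 2.617, k₂ = √(2·½·4.21) = 2.052.
Matching ψ and ψ′ at x = 0 gives r = (k₁ − k₂)/(k₁ + k₂), so R = r² = 0.01467 and T = 1 − R = 0.9853.

R = 0.0147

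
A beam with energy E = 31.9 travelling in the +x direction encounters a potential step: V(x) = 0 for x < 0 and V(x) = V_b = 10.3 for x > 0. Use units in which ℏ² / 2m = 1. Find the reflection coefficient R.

R = 0.00944

The wavenumbers are k₁ = √(2mE)/ℏ = 5.648 on the left and k₂ = √(2m(E − V_b))/ℏ = 4.648 on the right.
Matching ψ and ψ′ at x = 0 gives r = (k₁ − k₂)/(k₁ + k₂), so R = r² = 0.009442 and T = 1 − R = 0.9906.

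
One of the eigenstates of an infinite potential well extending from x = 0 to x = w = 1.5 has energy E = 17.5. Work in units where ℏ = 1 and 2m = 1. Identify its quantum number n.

For an infinite well E_n = n²π²ℏ²/(2mw²), so n = (w/πℏ)√(2mE).
n = (1.5/π) × √(2 × 0.5 × 17.5) = 1.997 → n = 2.

n = 2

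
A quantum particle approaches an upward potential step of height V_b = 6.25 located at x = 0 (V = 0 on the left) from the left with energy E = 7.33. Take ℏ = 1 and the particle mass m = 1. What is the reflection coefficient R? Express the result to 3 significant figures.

The wavenumbers are k₁ = √(2mE)/ℏ = 3.829 on the left and k₂ = √(2m(E − V_b))/ℏ = 1.470 on the right.
Matching ψ and ψ′ at x = 0 gives r = (k₁ − k₂)/(k₁ + k₂), so R = r² = 0.1982 and T = 1 − R = 0.8018.

R = 0.198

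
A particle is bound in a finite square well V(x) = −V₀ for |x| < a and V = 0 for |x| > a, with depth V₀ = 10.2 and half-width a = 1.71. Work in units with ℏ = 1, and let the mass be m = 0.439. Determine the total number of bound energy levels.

N = 4

Define the well-strength parameter z₀ = (a/ℏ)√(2mV₀) = 1.71 × √(2·0.439·10.2) = 5.117.
The even/odd transcendental equations gain one root per π/2 in z₀, giving N = 1 + ⌊2z₀/π⌋ = 1 + ⌊3.258⌋ = 4.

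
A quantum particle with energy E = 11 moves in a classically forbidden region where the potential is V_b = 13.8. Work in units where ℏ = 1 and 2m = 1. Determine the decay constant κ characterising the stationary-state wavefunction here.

κ = 1.67

Since E < V_b the TISE in this region is ψ'' = κ²ψ with κ = √(2m(V_b − E))/ℏ.
κ = √(2 × 0.5 × 2.8) = 1.673.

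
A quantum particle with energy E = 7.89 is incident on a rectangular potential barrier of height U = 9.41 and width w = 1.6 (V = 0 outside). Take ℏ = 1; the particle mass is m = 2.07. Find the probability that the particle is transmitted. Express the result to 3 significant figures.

Since E < U the interior solution is evanescent with decay constant κ = √(2m(U − E))/ℏ = 2.509.
κw = 4.014, sinh(κw) = 27.67.
Matching ψ, ψ′ at both faces gives T = [1 + U² sinh²(κw) / (4E(U − E))]⁻¹ = 1/1414 = 0.000707.

T = 0.000707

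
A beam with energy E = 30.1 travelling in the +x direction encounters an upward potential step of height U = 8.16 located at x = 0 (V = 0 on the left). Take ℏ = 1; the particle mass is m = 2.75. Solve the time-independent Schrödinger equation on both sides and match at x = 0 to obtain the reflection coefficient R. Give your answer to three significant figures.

On each side the TISE gives plane waves with k = √(2m(E − V))/ℏ: k₁ = √(2·2.75·30.1) = 12.87, k₂ = √(2·2.75·21.94) = 10.98.
Matching ψ and ψ′ at x = 0 gives r = (k₁ − k₂)/(k₁ + k₂), so R = r² = 0.006223 and T = 1 − R = 0.9938.

R = 0.00622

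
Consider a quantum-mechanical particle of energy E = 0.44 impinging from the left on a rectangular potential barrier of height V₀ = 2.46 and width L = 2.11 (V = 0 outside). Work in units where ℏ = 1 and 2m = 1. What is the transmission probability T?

Since E < V₀ the interior solution is evanescent with decay constant κ = √(2m(V₀ − E))/ℏ = 1.421.
κL = 2.999, sinh(κL) = 10.01.
Matching ψ, ψ′ at both faces gives T = [1 + V₀² sinh²(κL) / (4E(V₀ − E))]⁻¹ = 1/171.4 = 0.00583.

T = 0.00583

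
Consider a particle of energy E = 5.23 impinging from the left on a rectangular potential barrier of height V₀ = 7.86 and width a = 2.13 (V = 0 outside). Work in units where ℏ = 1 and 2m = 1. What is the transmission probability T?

Since E < V₀ the interior solution is evanescent with decay constant κ = √(2m(V₀ − E))/ℏ = 1.622.
κa = 3.454, sinh(κa) = 15.80.
The exact tunnelling result is T⁻¹ = 1 + V₀² sinh²(κa) / [4E(V₀ − E)] = 281.4, so T = 0.00355.

T = 0.00355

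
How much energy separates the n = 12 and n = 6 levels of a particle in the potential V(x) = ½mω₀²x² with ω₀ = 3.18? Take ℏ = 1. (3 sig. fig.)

E_n = ℏω₀(n + ½), so ΔE = (12 − 6) ℏω₀ = 6 × 3.18 = 19.08.

ΔE = 19.1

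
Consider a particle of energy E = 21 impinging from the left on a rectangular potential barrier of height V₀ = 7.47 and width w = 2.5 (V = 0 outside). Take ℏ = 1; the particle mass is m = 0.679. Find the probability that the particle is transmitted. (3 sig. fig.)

E > V₀: inside the barrier k₂ = √(2m(E − V₀))/ℏ = 4.286, k₂w = 10.72.
Matching at both interfaces gives T⁻¹ = 1 + V₀² sin²(k₂w) / [4E(E − V₀)] = 1.045, hence T = 0.957.

T = 0.957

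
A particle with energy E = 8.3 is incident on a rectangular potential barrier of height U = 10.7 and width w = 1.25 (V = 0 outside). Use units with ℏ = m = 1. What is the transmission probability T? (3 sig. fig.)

T = 0.0116

Since E < U the interior solution is evanescent with decay constant κ = √(2m(U − E))/ℏ = 2.191.
κw = 2.739, sinh(κw) = 7.700.
Matching ψ, ψ′ at both faces gives T = [1 + U² sinh²(κw) / (4E(U − E))]⁻¹ = 1/86.20 = 0.0116.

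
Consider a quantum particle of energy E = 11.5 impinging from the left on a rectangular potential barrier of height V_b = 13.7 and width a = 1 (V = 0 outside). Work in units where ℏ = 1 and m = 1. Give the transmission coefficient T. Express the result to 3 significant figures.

Since E < V_b the interior solution is evanescent with decay constant κ = √(2m(V_b − E))/ℏ = 2.098.
κa = 2.098, sinh(κa) = 4.012.
Matching ψ, ψ′ at both faces gives T = [1 + V_b² sinh²(κa) / (4E(V_b − E))]⁻¹ = 1/30.85 = 0.0324.

T = 0.0324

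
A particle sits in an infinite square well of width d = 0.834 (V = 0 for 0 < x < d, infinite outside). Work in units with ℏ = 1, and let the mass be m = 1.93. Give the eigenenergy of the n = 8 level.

E = 235

Requiring ψ(0) = ψ(d) = 0 quantises k = nπ/d, hence E_n = ℏ²k²/2m = n²π²ℏ²/(2md²).
E_8 = 8² × π² / (2 × 1.93 × 0.834²) = 235.3.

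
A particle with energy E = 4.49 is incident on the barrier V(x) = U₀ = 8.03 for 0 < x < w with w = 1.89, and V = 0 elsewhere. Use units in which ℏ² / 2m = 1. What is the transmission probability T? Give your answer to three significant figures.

Since E < U₀ the interior solution is evanescent with decay constant κ = √(2m(U₀ − E))/ℏ = 1.881.
κw = 3.556, sinh(κw) = 17.50.
The exact tunnelling result is T⁻¹ = 1 + U₀² sinh²(κw) / [4E(U₀ − E)] = 311.5, so T = 0.00321.

T = 0.00321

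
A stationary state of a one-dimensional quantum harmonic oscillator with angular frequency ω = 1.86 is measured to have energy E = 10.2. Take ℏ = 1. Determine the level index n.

E_n = ℏω(n + ½) ⇒ n = E/(ℏω) − ½ = 10.2/1.86 − 0.5 = 4.984 → n = 5.

n = 5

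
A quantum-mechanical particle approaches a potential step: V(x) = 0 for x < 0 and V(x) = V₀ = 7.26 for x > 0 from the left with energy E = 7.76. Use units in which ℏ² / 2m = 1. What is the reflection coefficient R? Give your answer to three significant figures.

On each side the TISE gives plane waves with k = √(2m(E − V))/ℏ: k₁ = √(2·½·7.76) = 2.786, k₂ = √(2·½·0.5) = 0.7071.
Continuity of ψ and ψ′ at the step yields the reflection amplitude r = (k₁ − k₂)/(k₁ + k₂) = 0.5951; thus R = |r|² = 0.3541, T = 0.6459.

R = 0.354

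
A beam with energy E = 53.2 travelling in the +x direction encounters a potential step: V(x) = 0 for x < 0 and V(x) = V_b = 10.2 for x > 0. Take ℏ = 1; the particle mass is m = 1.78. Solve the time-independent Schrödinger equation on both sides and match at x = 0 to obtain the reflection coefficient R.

On each side the TISE gives plane waves with k = √(2m(E − V))/ℏ: k₁ = √(2·1.78·53.2) = 13.76, k₂ = √(2·1.78·43) = 12.37.
Continuity of ψ and ψ′ at the step yields the reflection amplitude r = (k₁ − k₂)/(k₁ + k₂) = 0.05316; thus R = |r|² = 0.002826, T = 0.9972.

R = 0.00283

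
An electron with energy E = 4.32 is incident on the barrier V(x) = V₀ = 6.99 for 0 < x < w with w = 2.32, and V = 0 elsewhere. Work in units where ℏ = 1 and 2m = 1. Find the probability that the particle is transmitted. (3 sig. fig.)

Since E < V₀ the interior solution is evanescent with decay constant κ = √(2m(V₀ − E))/ℏ = 1.634.
κw = 3.791, sinh(κw) = 22.14.
The exact tunnelling result is T⁻¹ = 1 + V₀² sinh²(κw) / [4E(V₀ − E)] = 520.0, so T = 0.00192.

T = 0.00192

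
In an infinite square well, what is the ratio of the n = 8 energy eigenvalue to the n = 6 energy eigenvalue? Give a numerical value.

1.77778

Since E_n ∝ n², the ratio is (8/6)² = 1.77778.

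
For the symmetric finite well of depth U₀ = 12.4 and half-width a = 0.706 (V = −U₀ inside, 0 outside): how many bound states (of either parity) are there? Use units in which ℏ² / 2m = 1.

N = 2

Define the well-strength parameter z₀ = (a/ℏ)√(2mU₀) = 0.706 × √(2·0.5·12.4) = 2.486.
A new bound state (alternating even/odd) appears each time z₀ passes a multiple of π/2, so N = ⌊2z₀/π⌋ + 1 = ⌊1.583⌋ + 1 = 2.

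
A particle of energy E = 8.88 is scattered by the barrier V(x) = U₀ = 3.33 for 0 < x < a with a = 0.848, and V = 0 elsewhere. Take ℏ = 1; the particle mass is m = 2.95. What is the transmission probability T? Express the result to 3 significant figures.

T = 0.948

Above the barrier the interior wavenumber is k₂ = √(2m(E − U₀))/ℏ = 5.722, giving phase k₂a = 4.853.
Matching at both interfaces gives T⁻¹ = 1 + U₀² sin²(k₂a) / [4E(E − U₀)] = 1.055, hence T = 0.948.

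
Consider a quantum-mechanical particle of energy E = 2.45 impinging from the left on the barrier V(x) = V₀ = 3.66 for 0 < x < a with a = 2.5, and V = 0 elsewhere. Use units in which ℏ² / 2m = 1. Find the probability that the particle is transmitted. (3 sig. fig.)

Since E < V₀ the interior solution is evanescent with decay constant κ = √(2m(V₀ − E))/ℏ = 1.100.
κa = 2.750, sinh(κa) = 7.789.
Matching ψ, ψ′ at both faces gives T = [1 + V₀² sinh²(κa) / (4E(V₀ − E))]⁻¹ = 1/69.54 = 0.0144.

T = 0.0144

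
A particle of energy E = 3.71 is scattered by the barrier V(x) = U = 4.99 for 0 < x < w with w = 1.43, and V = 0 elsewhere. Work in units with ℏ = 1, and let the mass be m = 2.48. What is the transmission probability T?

T = 0.00226

Since E < U the interior solution is evanescent with decay constant κ = √(2m(U − E))/ℏ = 2.520.
κw = 3.603, sinh(κw) = 18.34.
The exact tunnelling result is T⁻¹ = 1 + U² sinh²(κw) / [4E(U − E)] = 442.1, so T = 0.00226.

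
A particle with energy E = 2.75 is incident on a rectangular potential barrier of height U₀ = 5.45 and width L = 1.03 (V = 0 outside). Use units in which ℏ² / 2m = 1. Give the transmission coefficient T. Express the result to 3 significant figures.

T = 0.127

E < U₀: inside the barrier ψ ∝ e^{±κx} with κ = √(2m(U₀ − E))/ℏ = 1.643.
κL = 1.692, sinh(κL) = 2.624.
Matching ψ, ψ′ at both faces gives T = [1 + U₀² sinh²(κL) / (4E(U₀ − E))]⁻¹ = 1/7.888 = 0.127.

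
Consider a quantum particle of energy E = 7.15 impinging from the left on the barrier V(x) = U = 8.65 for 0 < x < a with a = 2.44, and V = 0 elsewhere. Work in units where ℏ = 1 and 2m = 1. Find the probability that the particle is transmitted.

T = 0.00581

E < U: inside the barrier ψ ∝ e^{±κx} with κ = √(2m(U − E))/ℏ = 1.225.
κa = 2.988, sinh(κa) = 9.902.
The exact tunnelling result is T⁻¹ = 1 + U² sinh²(κa) / [4E(U − E)] = 172.0, so T = 0.00581.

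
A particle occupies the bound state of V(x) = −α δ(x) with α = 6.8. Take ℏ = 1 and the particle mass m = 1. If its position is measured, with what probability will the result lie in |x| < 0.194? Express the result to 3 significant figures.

P = 0.929

The normalised bound state is ψ = √κ e^{−κ|x|} with κ = mα/ℏ² = 6.800.
P(|x| < d) = ∫_{−d}^{d} κ e^{−2κ|x|} dx = 1 − e^{−2κd} = 1 − e^{−2.638} = 0.9285.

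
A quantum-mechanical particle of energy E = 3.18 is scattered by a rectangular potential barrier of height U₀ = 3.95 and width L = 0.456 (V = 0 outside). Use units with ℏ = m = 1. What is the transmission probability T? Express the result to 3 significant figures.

T = 0.638

Since E < U₀ the interior solution is evanescent with decay constant κ = √(2m(U₀ − E))/ℏ = 1.241.
κL = 0.5659, sinh(κL) = 0.5966.
Matching ψ, ψ′ at both faces gives T = [1 + U₀² sinh²(κL) / (4E(U₀ − E))]⁻¹ = 1/1.567 = 0.638.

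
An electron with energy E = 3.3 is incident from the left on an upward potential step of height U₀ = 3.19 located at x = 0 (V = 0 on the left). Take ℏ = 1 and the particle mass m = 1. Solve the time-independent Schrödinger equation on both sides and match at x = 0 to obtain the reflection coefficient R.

R = 0.478

On each side the TISE gives plane waves with k = √(2m(E − V))/ℏ: k₁ = √(2·1·3.3) = 2.569, k₂ = √(2·1·0.11) = 0.4690.
Matching ψ and ψ′ at x = 0 gives r = (k₁ − k₂)/(k₁ + k₂), so R = r² = 0.4778 and T = 1 − R = 0.5222.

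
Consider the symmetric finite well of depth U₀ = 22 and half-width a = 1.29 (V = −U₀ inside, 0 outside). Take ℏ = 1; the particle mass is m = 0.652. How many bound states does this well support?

The dimensionless depth is z₀ = a√(2mU₀)/ℏ = 1.29 × √(28.69) = 6.909.
The even/odd transcendental equations gain one root per π/2 in z₀, giving N = 1 + ⌊2z₀/π⌋ = 1 + ⌊4.399⌋ = 5.

N = 5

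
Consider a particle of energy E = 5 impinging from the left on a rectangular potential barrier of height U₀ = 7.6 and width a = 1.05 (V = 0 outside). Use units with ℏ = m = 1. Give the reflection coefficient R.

R = 0.970

Since E < U₀ the interior solution is evanescent with decay constant κ = √(2m(U₀ − E))/ℏ = 2.280.
κa = 2.394, sinh(κa) = 5.435.
The exact tunnelling result is T⁻¹ = 1 + U₀² sinh²(κa) / [4E(U₀ − E)] = 33.81, so T = 0.0296.
R = 1 − T = 0.970.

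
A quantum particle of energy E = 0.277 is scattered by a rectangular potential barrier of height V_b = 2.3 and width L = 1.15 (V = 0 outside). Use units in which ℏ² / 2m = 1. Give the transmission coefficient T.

T = 0.0650

E < V_b: inside the barrier ψ ∝ e^{±κx} with κ = √(2m(V_b − E))/ℏ = 1.422.
κL = 1.636, sinh(κL) = 2.469.
The exact tunnelling result is T⁻¹ = 1 + V_b² sinh²(κL) / [4E(V_b − E)] = 15.39, so T = 0.0650.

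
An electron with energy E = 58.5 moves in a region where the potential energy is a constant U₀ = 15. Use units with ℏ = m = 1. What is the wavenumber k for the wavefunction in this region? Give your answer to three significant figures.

k = 9.33

With E > U₀ the solution is oscillatory, ψ ∝ e^{±ikx} with k = √(2m(E − U₀))/ℏ.
k = √(2 × 1 × 43.5) = 9.327.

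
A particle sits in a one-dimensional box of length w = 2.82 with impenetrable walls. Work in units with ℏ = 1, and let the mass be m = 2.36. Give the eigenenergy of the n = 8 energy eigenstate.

The infinite-well eigenfunctions ψ_n = √(2/w) sin(nπx/w) vanish at both walls, giving E_n = n²π²ℏ²/(2mw²).
E_8 = 8² × π² / (2 × 2.36 × 2.82²) = 16.83.

E = 16.8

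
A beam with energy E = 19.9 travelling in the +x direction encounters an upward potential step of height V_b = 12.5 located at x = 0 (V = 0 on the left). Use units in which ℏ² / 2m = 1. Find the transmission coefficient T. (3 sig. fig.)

The wavenumbers are k₁ = √(2mE)/ℏ = 4.461 on the left and k₂ = √(2m(E − V_b))/ℏ = 2.720 on the right.
Continuity of ψ and ψ′ at the step yields the reflection amplitude r = (k₁ − k₂)/(k₁ + k₂) = 0.2424; thus R = |r|² = 0.05875, T = 0.9412.

T = 0.941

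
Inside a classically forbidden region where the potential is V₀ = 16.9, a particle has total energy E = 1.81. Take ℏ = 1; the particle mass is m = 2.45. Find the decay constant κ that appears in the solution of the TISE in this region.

κ = 8.60

Since E < V₀ the TISE in this region is ψ'' = κ²ψ with κ = √(2m(V₀ − E))/ℏ.
κ = √(2 × 2.45 × 15.09) = 8.599.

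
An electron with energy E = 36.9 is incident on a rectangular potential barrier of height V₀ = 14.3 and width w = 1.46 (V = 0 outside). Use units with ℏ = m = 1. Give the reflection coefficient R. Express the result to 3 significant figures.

Above the barrier the interior wavenumber is k₂ = √(2m(E − V₀))/ℏ = 6.723, giving phase k₂w = 9.816.
Matching at both interfaces gives T⁻¹ = 1 + V₀² sin²(k₂w) / [4E(E − V₀)] = 1.009, hence T = 0.991.
R = 1 − T = 0.00882.

R = 0.00882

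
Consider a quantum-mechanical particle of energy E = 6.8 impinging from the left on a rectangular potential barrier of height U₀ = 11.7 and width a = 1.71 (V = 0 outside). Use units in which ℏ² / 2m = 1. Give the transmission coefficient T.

Since E < U₀ the interior solution is evanescent with decay constant κ = √(2m(U₀ − E))/ℏ = 2.214.
κa = 3.785, sinh(κa) = 22.01.
The exact tunnelling result is T⁻¹ = 1 + U₀² sinh²(κa) / [4E(U₀ − E)] = 498.6, so T = 0.00201.

T = 0.00201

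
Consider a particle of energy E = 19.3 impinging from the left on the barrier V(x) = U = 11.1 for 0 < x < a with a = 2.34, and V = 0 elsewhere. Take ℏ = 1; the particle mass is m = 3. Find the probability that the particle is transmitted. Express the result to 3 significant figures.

T = 0.924

Above the barrier the interior wavenumber is k₂ = √(2m(E − U))/ℏ = 7.014, giving phase k₂a = 16.41.
T = [1 + U² sin²(k₂a) / (4E(E − U))]⁻¹ = 1/1.082 = 0.924.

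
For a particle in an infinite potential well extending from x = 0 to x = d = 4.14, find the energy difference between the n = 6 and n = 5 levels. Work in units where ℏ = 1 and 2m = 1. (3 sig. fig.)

E_n = n²π²ℏ²/(2md²), so ΔE = (6² − 5²) π²ℏ²/(2md²).
ΔE = 11 × π² / (2 × 0.5 × 4.14²) = 6.334.

ΔE = 6.33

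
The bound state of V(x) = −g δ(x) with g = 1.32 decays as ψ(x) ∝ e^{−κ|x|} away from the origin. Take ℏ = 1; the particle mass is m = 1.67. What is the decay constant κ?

κ = 2.20

Integrating the TISE across x = 0 gives the cusp condition ψ'(0⁺) − ψ'(0⁻) = −(2mg/ℏ²)ψ(0).
With ψ ∝ e^{−κ|x|} this yields −2κ = −2mg/ℏ², so κ = mg/ℏ² = 2.204.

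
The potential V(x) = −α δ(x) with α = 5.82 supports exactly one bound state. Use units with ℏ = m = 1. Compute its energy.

E = -16.9

For x ≠ 0 the bound state is ψ ∝ e^{−κ|x|}; integrating the TISE across the delta gives the cusp condition 2κ = 2mα/ℏ², so κ = 5.820.
Then E = −ℏ²κ²/(2m) = −mα²/(2ℏ²) = -16.94.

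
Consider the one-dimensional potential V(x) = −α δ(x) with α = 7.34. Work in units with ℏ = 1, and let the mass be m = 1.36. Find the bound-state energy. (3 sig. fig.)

For x ≠ 0 the bound state is ψ ∝ e^{−κ|x|}; integrating the TISE across the delta gives the cusp condition 2κ = 2mα/ℏ², so κ = 9.982.
Then E = −ℏ²κ²/(2m) = −mα²/(2ℏ²) = -36.64.

E = -36.6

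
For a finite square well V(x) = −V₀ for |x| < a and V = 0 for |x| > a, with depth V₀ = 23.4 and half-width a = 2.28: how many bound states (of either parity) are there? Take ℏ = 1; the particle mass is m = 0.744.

The dimensionless depth is z₀ = a√(2mV₀)/ℏ = 2.28 × √(34.82) = 13.45.
A new bound state (alternating even/odd) appears each time z₀ passes a multiple of π/2, so N = ⌊2z₀/π⌋ + 1 = ⌊8.565⌋ + 1 = 9.

N = 9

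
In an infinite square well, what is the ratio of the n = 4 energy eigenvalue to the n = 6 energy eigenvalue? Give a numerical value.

Since E_n ∝ n², the ratio is (4/6)² = 0.444444.

0.444444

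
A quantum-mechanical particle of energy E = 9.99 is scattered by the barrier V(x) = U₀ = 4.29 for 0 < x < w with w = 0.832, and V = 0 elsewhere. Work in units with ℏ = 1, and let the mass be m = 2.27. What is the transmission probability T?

T = 0.940

Above the barrier the interior wavenumber is k₂ = √(2m(E − U₀))/ℏ = 5.087, giving phase k₂w = 4.232.
Matching at both interfaces gives T⁻¹ = 1 + U₀² sin²(k₂w) / [4E(E − U₀)] = 1.064, hence T = 0.940.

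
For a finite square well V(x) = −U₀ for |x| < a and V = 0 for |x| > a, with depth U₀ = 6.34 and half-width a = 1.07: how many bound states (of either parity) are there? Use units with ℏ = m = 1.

N = 3

The dimensionless depth is z₀ = a√(2mU₀)/ℏ = 1.07 × √(12.68) = 3.810.
A new bound state (alternating even/odd) appears each time z₀ passes a multiple of π/2, so N = ⌊2z₀/π⌋ + 1 = ⌊2.426⌋ + 1 = 3.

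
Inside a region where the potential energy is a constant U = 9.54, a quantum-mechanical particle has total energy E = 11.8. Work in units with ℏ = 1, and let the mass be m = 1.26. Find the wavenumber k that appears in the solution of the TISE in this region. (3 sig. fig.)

k = 2.39

With E > U the solution is oscillatory, ψ ∝ e^{±ikx} with k = √(2m(E − U))/ℏ.
k = √(2 × 1.26 × 2.26) = 2.386.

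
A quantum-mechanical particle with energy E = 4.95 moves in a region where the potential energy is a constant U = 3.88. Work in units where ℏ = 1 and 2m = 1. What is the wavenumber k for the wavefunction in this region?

k = 1.03

With E > U the solution is oscillatory, ψ ∝ e^{±ikx} with k = √(2m(E − U))/ℏ.
k = √(2 × 0.5 × 1.07) = 1.034.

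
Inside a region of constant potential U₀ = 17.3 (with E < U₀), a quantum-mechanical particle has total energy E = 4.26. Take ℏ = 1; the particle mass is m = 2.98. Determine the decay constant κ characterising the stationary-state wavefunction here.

Since E < U₀ the TISE in this region is ψ'' = κ²ψ with κ = √(2m(U₀ − E))/ℏ.
κ = √(2 × 2.98 × 13.04) = 8.816.

κ = 8.82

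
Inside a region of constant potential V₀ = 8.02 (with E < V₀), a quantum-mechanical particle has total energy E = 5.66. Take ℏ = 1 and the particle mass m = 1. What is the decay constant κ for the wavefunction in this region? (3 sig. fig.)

Since E < V₀ the TISE in this region is ψ'' = κ²ψ with κ = √(2m(V₀ − E))/ℏ.
κ = √(2 × 1 × 2.36) = 2.173.

κ = 2.17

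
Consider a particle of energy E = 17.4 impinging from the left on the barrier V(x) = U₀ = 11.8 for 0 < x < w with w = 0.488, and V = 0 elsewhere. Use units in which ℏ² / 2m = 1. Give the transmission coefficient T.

T = 0.770

Above the barrier the interior wavenumber is k₂ = √(2m(E − U₀))/ℏ = 2.366, giving phase k₂w = 1.155.
T = [1 + U₀² sin²(k₂w) / (4E(E − U₀))]⁻¹ = 1/1.299 = 0.770.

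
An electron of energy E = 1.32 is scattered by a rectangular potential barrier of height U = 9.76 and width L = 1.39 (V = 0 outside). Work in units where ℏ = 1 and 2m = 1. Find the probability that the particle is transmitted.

Since E < U the interior solution is evanescent with decay constant κ = √(2m(U − E))/ℏ = 2.905.
κL = 4.038, sinh(κL) = 28.35.
Matching ψ, ψ′ at both faces gives T = [1 + U² sinh²(κL) / (4E(U − E))]⁻¹ = 1/1719 = 0.000582.

T = 0.000582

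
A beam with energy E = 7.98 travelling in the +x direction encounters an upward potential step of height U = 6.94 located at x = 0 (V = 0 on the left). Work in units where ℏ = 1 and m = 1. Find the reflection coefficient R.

On each side the TISE gives plane waves with k = √(2m(E − V))/ℏ: k₁ = √(2·1·7.98) = 3.995, k₂ = √(2·1·1.04) = 1.442.
Continuity of ψ and ψ′ at the step yields the reflection amplitude r = (k₁ − k₂)/(k₁ + k₂) = 0.4695; thus R = |r|² = 0.2204, T = 0.7796.

R = 0.220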